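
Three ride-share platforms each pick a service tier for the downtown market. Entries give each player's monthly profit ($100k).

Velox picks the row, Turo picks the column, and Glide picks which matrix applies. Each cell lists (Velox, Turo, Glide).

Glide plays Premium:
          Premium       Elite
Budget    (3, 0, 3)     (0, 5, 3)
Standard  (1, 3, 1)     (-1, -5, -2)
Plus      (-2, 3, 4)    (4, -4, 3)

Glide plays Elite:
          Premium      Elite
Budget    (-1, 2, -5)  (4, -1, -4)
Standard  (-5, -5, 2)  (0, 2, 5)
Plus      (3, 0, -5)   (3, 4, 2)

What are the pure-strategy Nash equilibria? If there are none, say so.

Velox against (Premium, Premium): payoffs 3, 1, -2 → best response Budget.
Velox against (Premium, Elite): payoffs -1, -5, 3 → best response Plus.
Velox against (Elite, Premium): payoffs 0, -1, 4 → best response Plus.
Velox against (Elite, Elite): payoffs 4, 0, 3 → best response Budget.
Turo against (Budget, Premium): payoffs 0, 5 → best response Elite.
Turo against (Budget, Elite): payoffs 2, -1 → best response Premium.
Turo against (Standard, Premium): payoffs 3, -5 → best response Premium.
Turo against (Standard, Elite): payoffs -5, 2 → best response Elite.
Turo against (Plus, Premium): payoffs 3, -4 → best response Premium.
Turo against (Plus, Elite): payoffs 0, 4 → best response Elite.
Glide against (Budget, Premium): payoffs 3, -5 → best response Premium.
Glide against (Budget, Elite): payoffs 3, -4 → best response Premium.
Glide against (Standard, Premium): payoffs 1, 2 → best response Elite.
Glide against (Standard, Elite): payoffs -2, 5 → best response Elite.
Glide against (Plus, Premium): payoffs 4, -5 → best response Premium.
Glide against (Plus, Elite): payoffs 3, 2 → best response Premium.
No profile is a mutual best response for all players.

This game has no pure Nash equilibrium.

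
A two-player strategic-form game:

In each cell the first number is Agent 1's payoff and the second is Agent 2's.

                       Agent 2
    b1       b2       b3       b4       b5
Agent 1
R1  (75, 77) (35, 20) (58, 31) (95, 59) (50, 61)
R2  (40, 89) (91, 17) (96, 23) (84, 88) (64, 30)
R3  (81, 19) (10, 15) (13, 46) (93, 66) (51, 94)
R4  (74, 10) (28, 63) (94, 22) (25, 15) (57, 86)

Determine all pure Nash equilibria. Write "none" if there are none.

There is no pure-strategy Nash equilibrium.

Check each profile: it is a Nash equilibrium iff no player can strictly gain by switching unilaterally.
(R1, b1): Agent 1 can switch to R3 (75 → 81). Not NE.
(R1, b2): Agent 1 can switch to R2 (35 → 91). Not NE.
(R1, b3): Agent 1 can switch to R2 (58 → 96). Not NE.
(R1, b4): Agent 2 can switch to b1 (59 → 77). Not NE.
(R1, b5): Agent 1 can switch to R2 (50 → 64). Not NE.
(R2, b1): Agent 1 can switch to R1 (40 → 75). Not NE.
(R2, b2): Agent 2 can switch to b1 (17 → 89). Not NE.
(R2, b3): Agent 2 can switch to b1 (23 → 89). Not NE.
(R2, b4): Agent 1 can switch to R1 (84 → 95). Not NE.
(R2, b5): Agent 2 can switch to b1 (30 → 89). Not NE.
(R3, b1): Agent 2 can switch to b3 (19 → 46). Not NE.
(R3, b2): Agent 1 can switch to R1 (10 → 35). Not NE.
(The remaining 8 profiles each have a profitable deviation by the same check.)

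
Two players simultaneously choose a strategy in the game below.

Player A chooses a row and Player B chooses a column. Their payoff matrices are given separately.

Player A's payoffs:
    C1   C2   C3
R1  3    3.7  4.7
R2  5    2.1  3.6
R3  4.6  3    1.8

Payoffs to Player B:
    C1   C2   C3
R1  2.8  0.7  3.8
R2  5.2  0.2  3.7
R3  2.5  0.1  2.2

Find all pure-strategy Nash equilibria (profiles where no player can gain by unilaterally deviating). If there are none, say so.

Player A against C1: payoffs 3, 5, 4.6 → best response R2.
Player A against C2: payoffs 3.7, 2.1, 3 → best response R1.
Player A against C3: payoffs 4.7, 3.6, 1.8 → best response R1.
Player B against R1: payoffs 2.8, 0.7, 3.8 → best response C3.
Player B against R2: payoffs 5.2, 0.2, 3.7 → best response C1.
Player B against R3: payoffs 2.5, 0.1, 2.2 → best response C1.
Mutual best responses: (R1, C3); (R2, C1).

(R1, C3); (R2, C1)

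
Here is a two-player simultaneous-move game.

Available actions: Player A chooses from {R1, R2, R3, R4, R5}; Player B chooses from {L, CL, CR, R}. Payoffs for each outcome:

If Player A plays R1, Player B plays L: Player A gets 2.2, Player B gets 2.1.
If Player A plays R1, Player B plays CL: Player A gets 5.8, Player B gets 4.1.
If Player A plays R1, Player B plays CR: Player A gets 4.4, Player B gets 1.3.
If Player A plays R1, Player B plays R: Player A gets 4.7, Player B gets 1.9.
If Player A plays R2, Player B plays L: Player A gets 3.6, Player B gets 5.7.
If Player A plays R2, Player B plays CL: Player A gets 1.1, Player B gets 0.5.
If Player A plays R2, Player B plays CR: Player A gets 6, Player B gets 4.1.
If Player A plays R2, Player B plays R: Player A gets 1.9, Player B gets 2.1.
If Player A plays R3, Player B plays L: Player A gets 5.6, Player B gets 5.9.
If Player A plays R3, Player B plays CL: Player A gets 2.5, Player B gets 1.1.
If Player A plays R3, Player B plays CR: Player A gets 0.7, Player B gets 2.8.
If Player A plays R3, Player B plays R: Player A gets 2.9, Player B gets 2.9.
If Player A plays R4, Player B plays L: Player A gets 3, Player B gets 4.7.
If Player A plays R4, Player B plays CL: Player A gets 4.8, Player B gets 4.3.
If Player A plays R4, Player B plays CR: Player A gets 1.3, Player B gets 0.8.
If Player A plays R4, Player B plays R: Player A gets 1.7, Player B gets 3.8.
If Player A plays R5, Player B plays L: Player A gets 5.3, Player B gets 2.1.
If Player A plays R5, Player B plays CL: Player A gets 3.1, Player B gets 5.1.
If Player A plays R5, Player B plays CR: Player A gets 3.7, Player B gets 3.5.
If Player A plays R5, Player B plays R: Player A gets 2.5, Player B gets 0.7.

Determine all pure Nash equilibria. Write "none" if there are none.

(R1, L): Player A can switch to R2 (2.2 → 3.6). Not NE.
(R1, CL): Player A gets 5.8, best alternative 4.8; Player B gets 4.1, best alternative 2.1. No profitable deviation — NE.
(R1, CR): Player A can switch to R2 (4.4 → 6). Not NE.
(R1, R): Player B can switch to L (1.9 → 2.1). Not NE.
(R2, L): Player A can switch to R3 (3.6 → 5.6). Not NE.
(R2, CL): Player A can switch to R1 (1.1 → 5.8). Not NE.
(R2, CR): Player B can switch to L (4.1 → 5.7). Not NE.
(R2, R): Player A can switch to R1 (1.9 → 4.7). Not NE.
(R3, L): Player A gets 5.6, best alternative 5.3; Player B gets 5.9, best alternative 2.9. No profitable deviation — NE.
(R3, CL): Player A can switch to R1 (2.5 → 5.8). Not NE.
(R3, CR): Player A can switch to R1 (0.7 → 4.4). Not NE.
(R3, R): Player A can switch to R1 (2.9 → 4.7). Not NE.
(R4, L): Player A can switch to R2 (3 → 3.6). Not NE.
(R4, CL): Player A can switch to R1 (4.8 → 5.8). Not NE.
(The remaining 6 profiles each have a profitable deviation by the same check.)

The pure Nash equilibria are (R1, CL), (R3, L).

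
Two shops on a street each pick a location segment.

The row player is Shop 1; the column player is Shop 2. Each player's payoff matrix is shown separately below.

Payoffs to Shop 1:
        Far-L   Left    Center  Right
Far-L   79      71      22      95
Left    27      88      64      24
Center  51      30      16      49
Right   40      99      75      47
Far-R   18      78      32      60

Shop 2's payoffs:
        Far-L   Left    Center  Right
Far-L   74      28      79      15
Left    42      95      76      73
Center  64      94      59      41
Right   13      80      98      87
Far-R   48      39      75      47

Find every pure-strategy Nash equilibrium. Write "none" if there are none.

The unique pure-strategy Nash equilibrium is (Right, Center).

For each player, find the best response to each opponent profile; mutual best responses are the pure NE.
Shop 1 against Far-L: payoffs 79, 27, 51, 40, 18 → best response Far-L.
Shop 1 against Left: payoffs 71, 88, 30, 99, 78 → best response Right.
Shop 1 against Center: payoffs 22, 64, 16, 75, 32 → best response Right.
Shop 1 against Right: payoffs 95, 24, 49, 47, 60 → best response Far-L.
Shop 2 against Far-L: payoffs 74, 28, 79, 15 → best response Center.
Shop 2 against Left: payoffs 42, 95, 76, 73 → best response Left.
Shop 2 against Center: payoffs 64, 94, 59, 41 → best response Left.
Shop 2 against Right: payoffs 13, 80, 98, 87 → best response Center.
Shop 2 against Far-R: payoffs 48, 39, 75, 47 → best response Center.
Mutual best responses: (Right, Center).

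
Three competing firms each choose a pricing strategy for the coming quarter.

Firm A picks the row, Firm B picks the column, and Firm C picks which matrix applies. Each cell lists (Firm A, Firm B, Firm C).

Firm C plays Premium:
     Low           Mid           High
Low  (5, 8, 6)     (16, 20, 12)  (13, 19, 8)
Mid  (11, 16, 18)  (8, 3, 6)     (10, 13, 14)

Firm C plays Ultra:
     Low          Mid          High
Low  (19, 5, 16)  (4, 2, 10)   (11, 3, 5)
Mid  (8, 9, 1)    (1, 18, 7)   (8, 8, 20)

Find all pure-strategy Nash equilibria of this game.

Firm A against (Low, Premium): payoffs 5, 11 → best response Mid.
Firm A against (Low, Ultra): payoffs 19, 8 → best response Low.
Firm A against (Mid, Premium): payoffs 16, 8 → best response Low.
Firm A against (Mid, Ultra): payoffs 4, 1 → best response Low.
Firm A against (High, Premium): payoffs 13, 10 → best response Low.
Firm A against (High, Ultra): payoffs 11, 8 → best response Low.
Firm B against (Low, Premium): payoffs 8, 20, 19 → best response Mid.
Firm B against (Low, Ultra): payoffs 5, 2, 3 → best response Low.
Firm B against (Mid, Premium): payoffs 16, 3, 13 → best response Low.
Firm B against (Mid, Ultra): payoffs 9, 18, 8 → best response Mid.
Firm C against (Low, Low): payoffs 6, 16 → best response Ultra.
Firm C against (Low, Mid): payoffs 12, 10 → best response Premium.
Firm C against (Low, High): payoffs 8, 5 → best response Premium.
Firm C against (Mid, Low): payoffs 18, 1 → best response Premium.
Firm C against (Mid, Mid): payoffs 6, 7 → best response Ultra.
Firm C against (Mid, High): payoffs 14, 20 → best response Ultra.
Mutual best responses: (Low, Low, Ultra); (Low, Mid, Premium); (Mid, Low, Premium).

(Low, Low, Ultra); (Low, Mid, Premium); (Mid, Low, Premium)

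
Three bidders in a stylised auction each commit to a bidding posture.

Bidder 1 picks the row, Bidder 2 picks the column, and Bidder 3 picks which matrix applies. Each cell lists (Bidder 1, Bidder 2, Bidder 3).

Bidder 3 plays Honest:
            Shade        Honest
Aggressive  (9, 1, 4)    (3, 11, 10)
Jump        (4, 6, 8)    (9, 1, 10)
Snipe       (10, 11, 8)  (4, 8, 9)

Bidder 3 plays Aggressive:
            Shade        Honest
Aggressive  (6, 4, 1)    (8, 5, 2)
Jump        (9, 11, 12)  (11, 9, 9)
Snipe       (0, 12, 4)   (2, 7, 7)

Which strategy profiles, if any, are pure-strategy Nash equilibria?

For each player, find the best response to each opponent profile; mutual best responses are the pure NE.
Bidder 1 against (Shade, Honest): payoffs 9, 4, 10 → best response Snipe.
Bidder 1 against (Shade, Aggressive): payoffs 6, 9, 0 → best response Jump.
Bidder 1 against (Honest, Honest): payoffs 3, 9, 4 → best response Jump.
Bidder 1 against (Honest, Aggressive): payoffs 8, 11, 2 → best response Jump.
Bidder 2 against (Aggressive, Honest): payoffs 1, 11 → best response Honest.
Bidder 2 against (Aggressive, Aggressive): payoffs 4, 5 → best response Honest.
Bidder 2 against (Jump, Honest): payoffs 6, 1 → best response Shade.
Bidder 2 against (Jump, Aggressive): payoffs 11, 9 → best response Shade.
Bidder 2 against (Snipe, Honest): payoffs 11, 8 → best response Shade.
Bidder 2 against (Snipe, Aggressive): payoffs 12, 7 → best response Shade.
Bidder 3 against (Aggressive, Shade): payoffs 4, 1 → best response Honest.
Bidder 3 against (Aggressive, Honest): payoffs 10, 2 → best response Honest.
Bidder 3 against (Jump, Shade): payoffs 8, 12 → best response Aggressive.
Bidder 3 against (Jump, Honest): payoffs 10, 9 → best response Honest.
Bidder 3 against (Snipe, Shade): payoffs 8, 4 → best response Honest.
Bidder 3 against (Snipe, Honest): payoffs 9, 7 → best response Honest.
Mutual best responses: (Jump, Shade, Aggressive); (Snipe, Shade, Honest).

Pure-strategy Nash equilibria: (Jump, Shade, Aggressive), (Snipe, Shade, Honest)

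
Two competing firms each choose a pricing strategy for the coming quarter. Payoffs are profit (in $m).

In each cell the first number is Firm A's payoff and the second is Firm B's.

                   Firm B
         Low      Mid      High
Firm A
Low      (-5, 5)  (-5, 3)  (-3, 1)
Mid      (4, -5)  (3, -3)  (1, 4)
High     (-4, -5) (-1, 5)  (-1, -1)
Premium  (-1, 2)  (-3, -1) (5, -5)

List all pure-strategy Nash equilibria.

There is no pure-strategy Nash equilibrium.

For each player, find the best response to each opponent profile; mutual best responses are the pure NE.
Firm A against Low: payoffs -5, 4, -4, -1 → best response Mid.
Firm A against Mid: payoffs -5, 3, -1, -3 → best response Mid.
Firm A against High: payoffs -3, 1, -1, 5 → best response Premium.
Firm B against Low: payoffs 5, 3, 1 → best response Low.
Firm B against Mid: payoffs -5, -3, 4 → best response High.
Firm B against High: payoffs -5, 5, -1 → best response Mid.
Firm B against Premium: payoffs 2, -1, -5 → best response Low.
No profile is a mutual best response for all players.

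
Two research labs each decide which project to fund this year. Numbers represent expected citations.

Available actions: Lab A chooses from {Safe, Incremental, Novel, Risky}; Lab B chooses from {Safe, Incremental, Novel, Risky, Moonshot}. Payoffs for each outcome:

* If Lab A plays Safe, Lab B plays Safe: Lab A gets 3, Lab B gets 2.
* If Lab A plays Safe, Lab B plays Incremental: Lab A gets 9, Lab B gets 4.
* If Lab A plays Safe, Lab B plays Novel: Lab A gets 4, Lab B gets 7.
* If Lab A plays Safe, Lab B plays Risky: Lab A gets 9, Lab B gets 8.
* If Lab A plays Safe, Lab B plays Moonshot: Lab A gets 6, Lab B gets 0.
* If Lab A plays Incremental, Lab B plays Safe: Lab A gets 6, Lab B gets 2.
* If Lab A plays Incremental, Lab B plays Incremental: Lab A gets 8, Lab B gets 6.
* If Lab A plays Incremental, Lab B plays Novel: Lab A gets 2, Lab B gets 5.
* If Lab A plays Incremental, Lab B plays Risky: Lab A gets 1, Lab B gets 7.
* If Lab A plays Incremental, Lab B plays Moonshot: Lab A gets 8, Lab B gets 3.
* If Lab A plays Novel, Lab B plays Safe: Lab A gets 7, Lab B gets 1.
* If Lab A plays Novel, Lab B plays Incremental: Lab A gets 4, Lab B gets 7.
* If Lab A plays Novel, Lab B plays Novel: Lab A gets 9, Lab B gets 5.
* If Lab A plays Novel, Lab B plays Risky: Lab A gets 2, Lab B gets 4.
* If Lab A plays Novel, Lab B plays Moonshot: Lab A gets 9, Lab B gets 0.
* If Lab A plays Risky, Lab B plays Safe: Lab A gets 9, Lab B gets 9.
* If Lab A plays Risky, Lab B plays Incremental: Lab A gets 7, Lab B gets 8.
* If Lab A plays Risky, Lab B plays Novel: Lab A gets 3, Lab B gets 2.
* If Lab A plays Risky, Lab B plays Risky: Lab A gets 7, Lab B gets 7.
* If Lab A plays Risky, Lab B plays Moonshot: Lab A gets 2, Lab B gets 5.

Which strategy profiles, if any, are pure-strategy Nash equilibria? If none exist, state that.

(Safe, Risky); (Risky, Safe)

Check each profile: it is a Nash equilibrium iff no player can strictly gain by switching unilaterally.
(Safe, Safe): Lab A can switch to Incremental (3 → 6). Not NE.
(Safe, Incremental): Lab B can switch to Novel (4 → 7). Not NE.
(Safe, Novel): Lab A can switch to Novel (4 → 9). Not NE.
(Safe, Risky): Lab A gets 9, best alternative 7; Lab B gets 8, best alternative 7. No profitable deviation — NE.
(Safe, Moonshot): Lab A can switch to Incremental (6 → 8). Not NE.
(Incremental, Safe): Lab A can switch to Novel (6 → 7). Not NE.
(Incremental, Incremental): Lab A can switch to Safe (8 → 9). Not NE.
(Incremental, Novel): Lab A can switch to Safe (2 → 4). Not NE.
(Incremental, Risky): Lab A can switch to Safe (1 → 9). Not NE.
(Incremental, Moonshot): Lab A can switch to Novel (8 → 9). Not NE.
(Novel, Safe): Lab A can switch to Risky (7 → 9). Not NE.
(Risky, Safe): Lab A gets 9, best alternative 7; Lab B gets 9, best alternative 8. No profitable deviation — NE.
(The remaining 8 profiles each have a profitable deviation by the same check.)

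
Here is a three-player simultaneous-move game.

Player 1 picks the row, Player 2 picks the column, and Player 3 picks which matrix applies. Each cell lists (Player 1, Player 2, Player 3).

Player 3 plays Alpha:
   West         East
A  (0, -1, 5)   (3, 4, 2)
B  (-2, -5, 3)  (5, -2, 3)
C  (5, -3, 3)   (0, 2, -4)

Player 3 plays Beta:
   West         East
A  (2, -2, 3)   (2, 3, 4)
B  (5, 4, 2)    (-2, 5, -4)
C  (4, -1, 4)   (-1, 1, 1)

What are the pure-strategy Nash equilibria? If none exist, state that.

(A, East, Beta); (B, East, Alpha)

Player 1 against (West, Alpha): payoffs 0, -2, 5 → best response C.
Player 1 against (West, Beta): payoffs 2, 5, 4 → best response B.
Player 1 against (East, Alpha): payoffs 3, 5, 0 → best response B.
Player 1 against (East, Beta): payoffs 2, -2, -1 → best response A.
Player 2 against (A, Alpha): payoffs -1, 4 → best response East.
Player 2 against (A, Beta): payoffs -2, 3 → best response East.
Player 2 against (B, Alpha): payoffs -5, -2 → best response East.
Player 2 against (B, Beta): payoffs 4, 5 → best response East.
Player 2 against (C, Alpha): payoffs -3, 2 → best response East.
Player 2 against (C, Beta): payoffs -1, 1 → best response East.
Player 3 against (A, West): payoffs 5, 3 → best response Alpha.
Player 3 against (A, East): payoffs 2, 4 → best response Beta.
Player 3 against (B, West): payoffs 3, 2 → best response Alpha.
Player 3 against (B, East): payoffs 3, -4 → best response Alpha.
Player 3 against (C, West): payoffs 3, 4 → best response Beta.
Player 3 against (C, East): payoffs -4, 1 → best response Beta.
Mutual best responses: (A, East, Beta); (B, East, Alpha).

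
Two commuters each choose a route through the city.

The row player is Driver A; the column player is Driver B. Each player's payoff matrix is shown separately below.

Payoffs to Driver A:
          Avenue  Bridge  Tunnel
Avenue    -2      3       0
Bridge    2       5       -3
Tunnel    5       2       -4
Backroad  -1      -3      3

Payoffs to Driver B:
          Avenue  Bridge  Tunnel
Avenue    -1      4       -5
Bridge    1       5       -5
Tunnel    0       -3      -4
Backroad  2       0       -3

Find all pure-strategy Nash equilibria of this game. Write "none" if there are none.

(Bridge, Bridge), (Tunnel, Avenue)

Driver A against Avenue: payoffs -2, 2, 5, -1 → best response Tunnel.
Driver A against Bridge: payoffs 3, 5, 2, -3 → best response Bridge.
Driver A against Tunnel: payoffs 0, -3, -4, 3 → best response Backroad.
Driver B against Avenue: payoffs -1, 4, -5 → best response Bridge.
Driver B against Bridge: payoffs 1, 5, -5 → best response Bridge.
Driver B against Tunnel: payoffs 0, -3, -4 → best response Avenue.
Driver B against Backroad: payoffs 2, 0, -3 → best response Avenue.
Mutual best responses: (Bridge, Bridge); (Tunnel, Avenue).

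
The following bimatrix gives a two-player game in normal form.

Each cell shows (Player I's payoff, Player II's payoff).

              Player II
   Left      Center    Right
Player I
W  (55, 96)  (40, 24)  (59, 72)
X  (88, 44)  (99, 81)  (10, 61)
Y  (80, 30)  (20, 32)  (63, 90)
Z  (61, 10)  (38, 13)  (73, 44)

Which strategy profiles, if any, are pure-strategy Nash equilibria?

(X, Center), (Z, Right)

Player I against Left: payoffs 55, 88, 80, 61 → best response X.
Player I against Center: payoffs 40, 99, 20, 38 → best response X.
Player I against Right: payoffs 59, 10, 63, 73 → best response Z.
Player II against W: payoffs 96, 24, 72 → best response Left.
Player II against X: payoffs 44, 81, 61 → best response Center.
Player II against Y: payoffs 30, 32, 90 → best response Right.
Player II against Z: payoffs 10, 13, 44 → best response Right.
Mutual best responses: (X, Center); (Z, Right).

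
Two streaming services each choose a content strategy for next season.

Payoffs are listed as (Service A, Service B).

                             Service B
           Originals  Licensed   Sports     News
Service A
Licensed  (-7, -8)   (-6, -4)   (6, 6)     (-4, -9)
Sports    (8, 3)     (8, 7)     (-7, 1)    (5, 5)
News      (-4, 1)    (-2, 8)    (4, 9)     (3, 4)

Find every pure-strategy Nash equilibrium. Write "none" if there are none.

The pure Nash equilibria are (Licensed, Sports); (Sports, Licensed).

Mark each player's best response to every combination of opponents' strategies; a profile where every player is best-responding is a pure Nash equilibrium.
Service A against Originals: payoffs -7, 8, -4 → best response Sports.
Service A against Licensed: payoffs -6, 8, -2 → best response Sports.
Service A against Sports: payoffs 6, -7, 4 → best response Licensed.
Service A against News: payoffs -4, 5, 3 → best response Sports.
Service B against Licensed: payoffs -8, -4, 6, -9 → best response Sports.
Service B against Sports: payoffs 3, 7, 1, 5 → best response Licensed.
Service B against News: payoffs 1, 8, 9, 4 → best response Sports.
Mutual best responses: (Licensed, Sports); (Sports, Licensed).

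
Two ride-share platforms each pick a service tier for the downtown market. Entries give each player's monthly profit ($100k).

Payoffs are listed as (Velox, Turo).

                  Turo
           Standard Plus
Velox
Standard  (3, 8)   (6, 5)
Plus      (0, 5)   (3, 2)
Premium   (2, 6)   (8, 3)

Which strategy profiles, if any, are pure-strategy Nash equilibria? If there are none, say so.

Velox against Standard: payoffs 3, 0, 2 → best response Standard.
Velox against Plus: payoffs 6, 3, 8 → best response Premium.
Turo against Standard: payoffs 8, 5 → best response Standard.
Turo against Plus: payoffs 5, 2 → best response Standard.
Turo against Premium: payoffs 6, 3 → best response Standard.
Mutual best responses: (Standard, Standard).

The unique pure-strategy Nash equilibrium is (Standard, Standard).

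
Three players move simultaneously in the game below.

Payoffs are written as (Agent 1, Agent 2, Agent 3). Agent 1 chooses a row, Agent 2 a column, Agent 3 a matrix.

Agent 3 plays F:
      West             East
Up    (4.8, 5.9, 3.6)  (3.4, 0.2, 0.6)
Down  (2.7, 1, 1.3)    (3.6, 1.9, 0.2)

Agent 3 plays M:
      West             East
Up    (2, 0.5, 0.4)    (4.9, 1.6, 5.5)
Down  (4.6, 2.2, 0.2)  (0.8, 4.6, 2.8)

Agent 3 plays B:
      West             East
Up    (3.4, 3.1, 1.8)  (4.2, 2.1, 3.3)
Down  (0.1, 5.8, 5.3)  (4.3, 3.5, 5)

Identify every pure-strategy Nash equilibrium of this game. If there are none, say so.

Agent 1 against (West, F): payoffs 4.8, 2.7 → best response Up.
Agent 1 against (West, M): payoffs 2, 4.6 → best response Down.
Agent 1 against (West, B): payoffs 3.4, 0.1 → best response Up.
Agent 1 against (East, F): payoffs 3.4, 3.6 → best response Down.
Agent 1 against (East, M): payoffs 4.9, 0.8 → best response Up.
Agent 1 against (East, B): payoffs 4.2, 4.3 → best response Down.
Agent 2 against (Up, F): payoffs 5.9, 0.2 → best response West.
Agent 2 against (Up, M): payoffs 0.5, 1.6 → best response East.
Agent 2 against (Up, B): payoffs 3.1, 2.1 → best response West.
Agent 2 against (Down, F): payoffs 1, 1.9 → best response East.
Agent 2 against (Down, M): payoffs 2.2, 4.6 → best response East.
Agent 2 against (Down, B): payoffs 5.8, 3.5 → best response West.
Agent 3 against (Up, West): payoffs 3.6, 0.4, 1.8 → best response F.
Agent 3 against (Up, East): payoffs 0.6, 5.5, 3.3 → best response M.
Agent 3 against (Down, West): payoffs 1.3, 0.2, 5.3 → best response B.
Agent 3 against (Down, East): payoffs 0.2, 2.8, 5 → best response B.
Mutual best responses: (Up, West, F); (Up, East, M).

(Up, West, F), (Up, East, M)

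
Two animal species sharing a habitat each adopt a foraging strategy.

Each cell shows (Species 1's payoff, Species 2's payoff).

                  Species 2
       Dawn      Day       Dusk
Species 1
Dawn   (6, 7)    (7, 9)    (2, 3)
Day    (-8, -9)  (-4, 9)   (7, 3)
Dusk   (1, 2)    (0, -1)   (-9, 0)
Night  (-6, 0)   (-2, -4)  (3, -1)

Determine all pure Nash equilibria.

(Dawn, Day)

(Dawn, Dawn): Species 2 can switch to Day (7 → 9). Not NE.
(Dawn, Day): Species 1 gets 7, best alternative 0; Species 2 gets 9, best alternative 7. No profitable deviation — NE.
(Dawn, Dusk): Species 1 can switch to Day (2 → 7). Not NE.
(Day, Dawn): Species 1 can switch to Dawn (-8 → 6). Not NE.
(Day, Day): Species 1 can switch to Dawn (-4 → 7). Not NE.
(Day, Dusk): Species 2 can switch to Day (3 → 9). Not NE.
(Dusk, Dawn): Species 1 can switch to Dawn (1 → 6). Not NE.
(The remaining 5 profiles each have a profitable deviation by the same check.)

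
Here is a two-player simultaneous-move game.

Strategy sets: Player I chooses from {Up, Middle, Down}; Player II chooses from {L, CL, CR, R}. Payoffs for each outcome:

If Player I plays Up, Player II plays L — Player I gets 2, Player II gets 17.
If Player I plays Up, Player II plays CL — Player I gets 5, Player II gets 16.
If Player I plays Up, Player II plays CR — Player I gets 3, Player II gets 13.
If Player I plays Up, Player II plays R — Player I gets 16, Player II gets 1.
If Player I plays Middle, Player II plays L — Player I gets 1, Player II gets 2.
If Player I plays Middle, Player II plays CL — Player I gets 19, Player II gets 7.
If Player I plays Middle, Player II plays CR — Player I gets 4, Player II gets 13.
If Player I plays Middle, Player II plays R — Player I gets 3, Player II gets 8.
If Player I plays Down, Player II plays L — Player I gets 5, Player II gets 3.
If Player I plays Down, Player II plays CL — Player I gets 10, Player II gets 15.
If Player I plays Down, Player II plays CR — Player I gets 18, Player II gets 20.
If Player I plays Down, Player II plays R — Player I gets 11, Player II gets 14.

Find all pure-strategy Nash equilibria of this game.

(Down, CR)

Player I against L: payoffs 2, 1, 5 → best response Down.
Player I against CL: payoffs 5, 19, 10 → best response Middle.
Player I against CR: payoffs 3, 4, 18 → best response Down.
Player I against R: payoffs 16, 3, 11 → best response Up.
Player II against Up: payoffs 17, 16, 13, 1 → best response L.
Player II against Middle: payoffs 2, 7, 13, 8 → best response CR.
Player II against Down: payoffs 3, 15, 20, 14 → best response CR.
Mutual best responses: (Down, CR).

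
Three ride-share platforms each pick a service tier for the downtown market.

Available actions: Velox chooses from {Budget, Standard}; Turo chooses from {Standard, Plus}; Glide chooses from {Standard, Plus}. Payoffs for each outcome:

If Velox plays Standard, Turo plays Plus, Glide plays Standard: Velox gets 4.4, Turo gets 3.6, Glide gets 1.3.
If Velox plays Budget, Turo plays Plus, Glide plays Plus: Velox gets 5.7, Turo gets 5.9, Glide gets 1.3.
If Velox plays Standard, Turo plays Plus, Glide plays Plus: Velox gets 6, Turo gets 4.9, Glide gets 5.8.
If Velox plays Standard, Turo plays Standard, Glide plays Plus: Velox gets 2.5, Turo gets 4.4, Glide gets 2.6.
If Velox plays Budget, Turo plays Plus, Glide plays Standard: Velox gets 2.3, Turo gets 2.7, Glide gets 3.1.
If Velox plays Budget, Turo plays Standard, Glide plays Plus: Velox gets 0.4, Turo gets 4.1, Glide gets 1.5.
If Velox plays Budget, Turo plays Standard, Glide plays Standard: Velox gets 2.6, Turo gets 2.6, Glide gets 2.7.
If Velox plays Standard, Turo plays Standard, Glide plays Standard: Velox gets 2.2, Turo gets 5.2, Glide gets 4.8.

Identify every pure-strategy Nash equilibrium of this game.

Velox against (Standard, Standard): payoffs 2.6, 2.2 → best response Budget.
Velox against (Standard, Plus): payoffs 0.4, 2.5 → best response Standard.
Velox against (Plus, Standard): payoffs 2.3, 4.4 → best response Standard.
Velox against (Plus, Plus): payoffs 5.7, 6 → best response Standard.
Turo against (Budget, Standard): payoffs 2.6, 2.7 → best response Plus.
Turo against (Budget, Plus): payoffs 4.1, 5.9 → best response Plus.
Turo against (Standard, Standard): payoffs 5.2, 3.6 → best response Standard.
Turo against (Standard, Plus): payoffs 4.4, 4.9 → best response Plus.
Glide against (Budget, Standard): payoffs 2.7, 1.5 → best response Standard.
Glide against (Budget, Plus): payoffs 3.1, 1.3 → best response Standard.
Glide against (Standard, Standard): payoffs 4.8, 2.6 → best response Standard.
Glide against (Standard, Plus): payoffs 1.3, 5.8 → best response Plus.
Mutual best responses: (Standard, Plus, Plus).

The unique pure-strategy Nash equilibrium is (Standard, Plus, Plus).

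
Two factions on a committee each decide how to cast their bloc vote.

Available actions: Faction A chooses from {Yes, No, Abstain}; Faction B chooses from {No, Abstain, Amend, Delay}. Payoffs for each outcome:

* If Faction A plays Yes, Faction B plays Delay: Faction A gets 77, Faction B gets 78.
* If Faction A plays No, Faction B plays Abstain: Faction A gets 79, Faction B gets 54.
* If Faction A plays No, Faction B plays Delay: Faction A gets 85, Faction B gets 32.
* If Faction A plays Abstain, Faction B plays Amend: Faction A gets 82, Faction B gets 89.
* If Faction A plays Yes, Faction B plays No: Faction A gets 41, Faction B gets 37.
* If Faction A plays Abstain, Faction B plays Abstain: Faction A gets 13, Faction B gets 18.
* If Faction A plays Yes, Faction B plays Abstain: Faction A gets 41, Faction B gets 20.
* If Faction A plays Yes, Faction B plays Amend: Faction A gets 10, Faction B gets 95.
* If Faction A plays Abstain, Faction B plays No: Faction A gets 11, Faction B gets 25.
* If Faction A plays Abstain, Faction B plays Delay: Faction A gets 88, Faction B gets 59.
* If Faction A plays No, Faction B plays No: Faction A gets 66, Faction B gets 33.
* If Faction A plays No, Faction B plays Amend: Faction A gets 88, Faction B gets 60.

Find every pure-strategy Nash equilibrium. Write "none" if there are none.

Faction A against No: payoffs 41, 66, 11 → best response No.
Faction A against Abstain: payoffs 41, 79, 13 → best response No.
Faction A against Amend: payoffs 10, 88, 82 → best response No.
Faction A against Delay: payoffs 77, 85, 88 → best response Abstain.
Faction B against Yes: payoffs 37, 20, 95, 78 → best response Amend.
Faction B against No: payoffs 33, 54, 60, 32 → best response Amend.
Faction B against Abstain: payoffs 25, 18, 89, 59 → best response Amend.
Mutual best responses: (No, Amend).

(No, Amend)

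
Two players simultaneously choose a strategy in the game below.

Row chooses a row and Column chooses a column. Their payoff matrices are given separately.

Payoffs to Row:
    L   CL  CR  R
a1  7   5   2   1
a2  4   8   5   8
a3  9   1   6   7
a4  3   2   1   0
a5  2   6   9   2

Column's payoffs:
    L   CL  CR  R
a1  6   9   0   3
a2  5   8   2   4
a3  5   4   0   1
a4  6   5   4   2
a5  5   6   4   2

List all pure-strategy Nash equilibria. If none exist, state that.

For each strategy profile, look for a profitable unilateral deviation.
(a1, L): Row can switch to a3 (7 → 9). Not NE.
(a1, CL): Row can switch to a2 (5 → 8). Not NE.
(a1, CR): Row can switch to a2 (2 → 5). Not NE.
(a1, R): Row can switch to a2 (1 → 8). Not NE.
(a2, L): Row can switch to a1 (4 → 7). Not NE.
(a2, CL): Row gets 8, best alternative 6; Column gets 8, best alternative 5. No profitable deviation — NE.
(a2, CR): Row can switch to a3 (5 → 6). Not NE.
(a3, L): Row gets 9, best alternative 7; Column gets 5, best alternative 4. No profitable deviation — NE.
(The remaining 12 profiles each have a profitable deviation by the same check.)

The pure Nash equilibria are (a2, CL), (a3, L).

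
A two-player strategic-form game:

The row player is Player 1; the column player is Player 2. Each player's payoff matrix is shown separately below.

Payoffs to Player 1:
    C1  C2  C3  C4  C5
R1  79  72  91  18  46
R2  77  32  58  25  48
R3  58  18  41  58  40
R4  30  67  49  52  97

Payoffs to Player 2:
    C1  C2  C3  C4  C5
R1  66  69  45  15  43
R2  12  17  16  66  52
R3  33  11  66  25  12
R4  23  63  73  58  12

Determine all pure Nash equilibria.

(R1, C1): Player 2 can switch to C2 (66 → 69). Not NE.
(R1, C2): Player 1 gets 72, best alternative 67; Player 2 gets 69, best alternative 66. No profitable deviation — NE.
(R1, C3): Player 2 can switch to C1 (45 → 66). Not NE.
(R1, C4): Player 1 can switch to R2 (18 → 25). Not NE.
(R1, C5): Player 1 can switch to R2 (46 → 48). Not NE.
(R2, C1): Player 1 can switch to R1 (77 → 79). Not NE.
(R2, C2): Player 1 can switch to R1 (32 → 72). Not NE.
(R2, C3): Player 1 can switch to R1 (58 → 91). Not NE.
(R2, C4): Player 1 can switch to R3 (25 → 58). Not NE.
(R2, C5): Player 1 can switch to R4 (48 → 97). Not NE.
(R3, C1): Player 1 can switch to R1 (58 → 79). Not NE.
(The remaining 9 profiles each have a profitable deviation by the same check.)

(R1, C2)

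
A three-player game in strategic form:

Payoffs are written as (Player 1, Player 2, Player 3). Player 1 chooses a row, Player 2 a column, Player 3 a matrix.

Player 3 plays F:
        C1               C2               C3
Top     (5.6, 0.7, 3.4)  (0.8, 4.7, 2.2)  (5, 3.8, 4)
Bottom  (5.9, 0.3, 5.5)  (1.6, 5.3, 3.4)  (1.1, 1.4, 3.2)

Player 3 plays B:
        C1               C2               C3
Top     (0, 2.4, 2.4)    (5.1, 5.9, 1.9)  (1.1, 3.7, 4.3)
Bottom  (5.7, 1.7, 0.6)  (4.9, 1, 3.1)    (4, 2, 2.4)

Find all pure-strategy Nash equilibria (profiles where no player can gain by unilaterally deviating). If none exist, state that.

Pure NE: (Bottom, C2, F)

Player 1 against (C1, F): payoffs 5.6, 5.9 → best response Bottom.
Player 1 against (C1, B): payoffs 0, 5.7 → best response Bottom.
Player 1 against (C2, F): payoffs 0.8, 1.6 → best response Bottom.
Player 1 against (C2, B): payoffs 5.1, 4.9 → best response Top.
Player 1 against (C3, F): payoffs 5, 1.1 → best response Top.
Player 1 against (C3, B): payoffs 1.1, 4 → best response Bottom.
Player 2 against (Top, F): payoffs 0.7, 4.7, 3.8 → best response C2.
Player 2 against (Top, B): payoffs 2.4, 5.9, 3.7 → best response C2.
Player 2 against (Bottom, F): payoffs 0.3, 5.3, 1.4 → best response C2.
Player 2 against (Bottom, B): payoffs 1.7, 1, 2 → best response C3.
Player 3 against (Top, C1): payoffs 3.4, 2.4 → best response F.
Player 3 against (Top, C2): payoffs 2.2, 1.9 → best response F.
Player 3 against (Top, C3): payoffs 4, 4.3 → best response B.
Player 3 against (Bottom, C1): payoffs 5.5, 0.6 → best response F.
Player 3 against (Bottom, C2): payoffs 3.4, 3.1 → best response F.
Player 3 against (Bottom, C3): payoffs 3.2, 2.4 → best response F.
Mutual best responses: (Bottom, C2, F).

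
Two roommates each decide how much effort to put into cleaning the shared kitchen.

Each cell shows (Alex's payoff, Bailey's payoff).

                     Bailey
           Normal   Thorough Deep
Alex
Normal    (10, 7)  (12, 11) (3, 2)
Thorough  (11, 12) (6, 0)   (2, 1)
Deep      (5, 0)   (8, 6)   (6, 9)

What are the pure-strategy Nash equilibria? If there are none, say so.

Alex against Normal: payoffs 10, 11, 5 → best response Thorough.
Alex against Thorough: payoffs 12, 6, 8 → best response Normal.
Alex against Deep: payoffs 3, 2, 6 → best response Deep.
Bailey against Normal: payoffs 7, 11, 2 → best response Thorough.
Bailey against Thorough: payoffs 12, 0, 1 → best response Normal.
Bailey against Deep: payoffs 0, 6, 9 → best response Deep.
Mutual best responses: (Normal, Thorough); (Thorough, Normal); (Deep, Deep).

(Normal, Thorough) and (Thorough, Normal) and (Deep, Deep)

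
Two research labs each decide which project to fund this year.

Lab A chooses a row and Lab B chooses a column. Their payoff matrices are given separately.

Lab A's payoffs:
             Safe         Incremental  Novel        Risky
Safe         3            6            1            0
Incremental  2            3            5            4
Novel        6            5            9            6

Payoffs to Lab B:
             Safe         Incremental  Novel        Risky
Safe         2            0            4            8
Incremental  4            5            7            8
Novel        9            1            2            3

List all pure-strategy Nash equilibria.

(Novel, Safe)

Lab A against Safe: payoffs 3, 2, 6 → best response Novel.
Lab A against Incremental: payoffs 6, 3, 5 → best response Safe.
Lab A against Novel: payoffs 1, 5, 9 → best response Novel.
Lab A against Risky: payoffs 0, 4, 6 → best response Novel.
Lab B against Safe: payoffs 2, 0, 4, 8 → best response Risky.
Lab B against Incremental: payoffs 4, 5, 7, 8 → best response Risky.
Lab B against Novel: payoffs 9, 1, 2, 3 → best response Safe.
Mutual best responses: (Novel, Safe).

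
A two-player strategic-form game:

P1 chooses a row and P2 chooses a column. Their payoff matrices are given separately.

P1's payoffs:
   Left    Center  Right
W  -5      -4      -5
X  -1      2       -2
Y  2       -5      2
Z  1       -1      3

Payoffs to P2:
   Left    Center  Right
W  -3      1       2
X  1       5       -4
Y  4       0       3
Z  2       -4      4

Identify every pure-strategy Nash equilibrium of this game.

Mark each player's best response to every combination of opponents' strategies; a profile where every player is best-responding is a pure Nash equilibrium.
P1 against Left: payoffs -5, -1, 2, 1 → best response Y.
P1 against Center: payoffs -4, 2, -5, -1 → best response X.
P1 against Right: payoffs -5, -2, 2, 3 → best response Z.
P2 against W: payoffs -3, 1, 2 → best response Right.
P2 against X: payoffs 1, 5, -4 → best response Center.
P2 against Y: payoffs 4, 0, 3 → best response Left.
P2 against Z: payoffs 2, -4, 4 → best response Right.
Mutual best responses: (X, Center); (Y, Left); (Z, Right).

Pure-strategy Nash equilibria: (X, Center) and (Y, Left) and (Z, Right)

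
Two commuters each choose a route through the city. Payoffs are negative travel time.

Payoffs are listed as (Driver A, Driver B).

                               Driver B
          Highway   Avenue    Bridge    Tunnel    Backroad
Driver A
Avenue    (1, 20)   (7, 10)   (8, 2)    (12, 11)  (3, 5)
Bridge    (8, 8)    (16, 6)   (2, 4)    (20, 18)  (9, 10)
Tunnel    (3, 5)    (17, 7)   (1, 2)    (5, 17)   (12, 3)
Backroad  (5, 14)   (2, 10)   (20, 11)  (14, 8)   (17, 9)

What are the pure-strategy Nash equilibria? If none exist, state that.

Pure NE: (Bridge, Tunnel)

(Avenue, Highway): Driver A can switch to Bridge (1 → 8). Not NE.
(Avenue, Avenue): Driver A can switch to Bridge (7 → 16). Not NE.
(Avenue, Bridge): Driver A can switch to Backroad (8 → 20). Not NE.
(Avenue, Tunnel): Driver A can switch to Bridge (12 → 20). Not NE.
(Avenue, Backroad): Driver A can switch to Bridge (3 → 9). Not NE.
(Bridge, Highway): Driver B can switch to Tunnel (8 → 18). Not NE.
(Bridge, Avenue): Driver A can switch to Tunnel (16 → 17). Not NE.
(Bridge, Bridge): Driver A can switch to Avenue (2 → 8). Not NE.
(Bridge, Tunnel): Driver A gets 20, best alternative 14; Driver B gets 18, best alternative 10. No profitable deviation — NE.
(The remaining 11 profiles each have a profitable deviation by the same check.)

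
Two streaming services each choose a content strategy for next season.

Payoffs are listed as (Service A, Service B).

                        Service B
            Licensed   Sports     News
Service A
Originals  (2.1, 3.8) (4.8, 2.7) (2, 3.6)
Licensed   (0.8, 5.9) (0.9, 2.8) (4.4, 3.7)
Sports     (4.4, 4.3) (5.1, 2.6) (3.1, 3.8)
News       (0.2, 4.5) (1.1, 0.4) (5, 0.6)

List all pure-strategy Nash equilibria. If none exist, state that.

The unique pure-strategy Nash equilibrium is (Sports, Licensed).

For each strategy profile, look for a profitable unilateral deviation.
(Originals, Licensed): Service A can switch to Sports (2.1 → 4.4). Not NE.
(Originals, Sports): Service A can switch to Sports (4.8 → 5.1). Not NE.
(Originals, News): Service A can switch to Licensed (2 → 4.4). Not NE.
(Licensed, Licensed): Service A can switch to Originals (0.8 → 2.1). Not NE.
(Licensed, Sports): Service A can switch to Originals (0.9 → 4.8). Not NE.
(Licensed, News): Service A can switch to News (4.4 → 5). Not NE.
(Sports, Licensed): Service A gets 4.4, best alternative 2.1; Service B gets 4.3, best alternative 3.8. No profitable deviation — NE.
(The remaining 5 profiles each have a profitable deviation by the same check.)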